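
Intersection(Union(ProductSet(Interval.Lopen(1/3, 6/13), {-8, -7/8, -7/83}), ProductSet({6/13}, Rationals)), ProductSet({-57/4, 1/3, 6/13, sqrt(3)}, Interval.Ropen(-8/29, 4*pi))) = ProductSet({6/13}, Intersection(Interval.Ropen(-8/29, 4*pi), Rationals))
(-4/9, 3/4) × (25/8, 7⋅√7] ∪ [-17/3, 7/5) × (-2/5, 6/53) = ([-17/3, 7/5) × (-2/5, 6/53)) ∪ ((-4/9, 3/4) × (25/8, 7⋅√7])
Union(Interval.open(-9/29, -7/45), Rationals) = Union(Interval(-9/29, -7/45), Rationals)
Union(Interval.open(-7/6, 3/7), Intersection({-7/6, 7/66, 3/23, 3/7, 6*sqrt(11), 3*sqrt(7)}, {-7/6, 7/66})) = Interval.Ropen(-7/6, 3/7)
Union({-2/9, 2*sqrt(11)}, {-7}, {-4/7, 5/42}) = {-7, -4/7, -2/9, 5/42, 2*sqrt(11)}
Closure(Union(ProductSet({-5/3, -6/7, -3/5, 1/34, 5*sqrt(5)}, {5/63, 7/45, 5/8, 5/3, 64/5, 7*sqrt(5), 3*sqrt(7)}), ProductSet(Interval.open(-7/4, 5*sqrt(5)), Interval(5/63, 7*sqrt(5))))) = ProductSet(Interval(-7/4, 5*sqrt(5)), Interval(5/63, 7*sqrt(5)))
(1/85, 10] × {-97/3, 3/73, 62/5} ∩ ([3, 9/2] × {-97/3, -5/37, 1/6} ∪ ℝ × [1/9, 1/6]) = [3, 9/2] × {-97/3}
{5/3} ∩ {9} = ∅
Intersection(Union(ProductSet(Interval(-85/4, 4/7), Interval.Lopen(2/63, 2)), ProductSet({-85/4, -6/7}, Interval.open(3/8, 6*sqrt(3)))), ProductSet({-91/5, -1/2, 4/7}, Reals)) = ProductSet({-91/5, -1/2, 4/7}, Interval.Lopen(2/63, 2))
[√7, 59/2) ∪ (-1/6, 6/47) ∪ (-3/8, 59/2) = (-3/8, 59/2)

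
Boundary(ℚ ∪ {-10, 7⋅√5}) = ℝ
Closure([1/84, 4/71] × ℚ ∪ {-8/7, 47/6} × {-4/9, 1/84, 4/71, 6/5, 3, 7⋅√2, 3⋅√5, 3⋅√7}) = ([1/84, 4/71] × ℝ) ∪ ({-8/7, 47/6} × {-4/9, 1/84, 4/71, 6/5, 3, 7⋅√2, 3⋅√5, 3⋅√7})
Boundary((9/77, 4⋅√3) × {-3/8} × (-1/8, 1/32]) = [9/77, 4⋅√3] × {-3/8} × [-1/8, 1/32]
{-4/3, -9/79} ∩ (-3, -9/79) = {-4/3}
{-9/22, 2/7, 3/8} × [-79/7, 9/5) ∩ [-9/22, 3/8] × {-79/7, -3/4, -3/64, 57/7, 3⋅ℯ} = {-9/22, 2/7, 3/8} × {-79/7, -3/4, -3/64}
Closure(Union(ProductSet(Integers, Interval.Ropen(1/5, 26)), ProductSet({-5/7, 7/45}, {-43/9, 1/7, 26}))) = Union(ProductSet({-5/7, 7/45}, {-43/9, 1/7, 26}), ProductSet(Integers, Interval(1/5, 26)))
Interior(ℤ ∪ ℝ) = ℝ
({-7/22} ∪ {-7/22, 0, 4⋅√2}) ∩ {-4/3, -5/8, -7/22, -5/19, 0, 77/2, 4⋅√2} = {-7/22, 0, 4⋅√2}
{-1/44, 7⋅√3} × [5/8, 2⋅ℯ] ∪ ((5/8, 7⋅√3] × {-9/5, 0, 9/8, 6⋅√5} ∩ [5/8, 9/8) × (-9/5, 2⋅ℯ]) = ((5/8, 9/8) × {0, 9/8}) ∪ ({-1/44, 7⋅√3} × [5/8, 2⋅ℯ])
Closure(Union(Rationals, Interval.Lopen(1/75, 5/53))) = Union(Interval(-oo, oo), Rationals)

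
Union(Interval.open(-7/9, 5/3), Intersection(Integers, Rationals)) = Union(Integers, Interval.open(-7/9, 5/3))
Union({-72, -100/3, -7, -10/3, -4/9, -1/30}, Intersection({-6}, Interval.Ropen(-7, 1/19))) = {-72, -100/3, -7, -6, -10/3, -4/9, -1/30}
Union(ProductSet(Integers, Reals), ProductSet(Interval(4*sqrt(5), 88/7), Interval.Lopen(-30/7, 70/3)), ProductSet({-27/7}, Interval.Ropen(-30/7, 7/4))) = Union(ProductSet({-27/7}, Interval.Ropen(-30/7, 7/4)), ProductSet(Integers, Reals), ProductSet(Interval(4*sqrt(5), 88/7), Interval.Lopen(-30/7, 70/3)))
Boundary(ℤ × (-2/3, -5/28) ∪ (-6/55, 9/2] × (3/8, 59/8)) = (ℤ × [-2/3, -5/28]) ∪ ({-6/55, 9/2} × [3/8, 59/8]) ∪ ([-6/55, 9/2] × {3/8, 59/8})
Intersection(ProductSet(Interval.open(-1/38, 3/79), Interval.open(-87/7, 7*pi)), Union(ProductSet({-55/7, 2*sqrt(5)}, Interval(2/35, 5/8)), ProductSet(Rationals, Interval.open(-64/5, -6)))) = ProductSet(Intersection(Interval.open(-1/38, 3/79), Rationals), Interval.open(-87/7, -6))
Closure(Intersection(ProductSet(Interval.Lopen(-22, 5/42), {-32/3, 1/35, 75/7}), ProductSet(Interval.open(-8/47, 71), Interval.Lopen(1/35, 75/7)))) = ProductSet(Interval(-8/47, 5/42), {75/7})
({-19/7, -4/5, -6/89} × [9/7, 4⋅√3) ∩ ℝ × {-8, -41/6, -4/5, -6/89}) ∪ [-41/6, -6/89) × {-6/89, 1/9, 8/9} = [-41/6, -6/89) × {-6/89, 1/9, 8/9}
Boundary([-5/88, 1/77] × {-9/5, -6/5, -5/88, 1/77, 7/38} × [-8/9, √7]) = [-5/88, 1/77] × {-9/5, -6/5, -5/88, 1/77, 7/38} × [-8/9, √7]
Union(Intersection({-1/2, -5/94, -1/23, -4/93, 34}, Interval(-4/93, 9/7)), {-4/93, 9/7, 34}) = {-4/93, 9/7, 34}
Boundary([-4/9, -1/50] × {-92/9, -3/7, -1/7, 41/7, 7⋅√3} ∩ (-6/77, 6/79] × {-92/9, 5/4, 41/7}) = [-6/77, -1/50] × {-92/9, 41/7}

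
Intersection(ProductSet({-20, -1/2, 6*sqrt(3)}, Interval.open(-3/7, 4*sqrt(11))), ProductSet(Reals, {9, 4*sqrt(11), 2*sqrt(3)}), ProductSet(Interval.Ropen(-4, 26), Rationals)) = ProductSet({-1/2, 6*sqrt(3)}, {9})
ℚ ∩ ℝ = ℚ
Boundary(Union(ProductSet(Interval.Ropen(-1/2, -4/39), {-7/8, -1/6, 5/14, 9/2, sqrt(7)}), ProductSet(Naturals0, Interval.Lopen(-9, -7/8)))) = Union(ProductSet(Interval(-1/2, -4/39), {-7/8, -1/6, 5/14, 9/2, sqrt(7)}), ProductSet(Naturals0, Interval(-9, -7/8)))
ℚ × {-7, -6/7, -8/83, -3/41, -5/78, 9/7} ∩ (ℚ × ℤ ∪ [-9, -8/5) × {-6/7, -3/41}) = (ℚ × {-7}) ∪ ((ℚ ∩ [-9, -8/5)) × {-6/7, -3/41})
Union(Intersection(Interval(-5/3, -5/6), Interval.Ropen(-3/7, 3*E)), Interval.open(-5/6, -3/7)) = Interval.open(-5/6, -3/7)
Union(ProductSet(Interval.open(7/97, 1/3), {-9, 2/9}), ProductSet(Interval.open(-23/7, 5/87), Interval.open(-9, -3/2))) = Union(ProductSet(Interval.open(-23/7, 5/87), Interval.open(-9, -3/2)), ProductSet(Interval.open(7/97, 1/3), {-9, 2/9}))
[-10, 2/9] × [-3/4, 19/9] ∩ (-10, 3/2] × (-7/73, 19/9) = (-10, 2/9] × (-7/73, 19/9)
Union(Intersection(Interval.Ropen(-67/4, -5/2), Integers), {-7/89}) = Union({-7/89}, Range(-16, -2, 1))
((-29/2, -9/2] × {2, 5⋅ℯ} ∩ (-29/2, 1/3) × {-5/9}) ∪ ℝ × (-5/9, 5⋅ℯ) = ℝ × (-5/9, 5⋅ℯ)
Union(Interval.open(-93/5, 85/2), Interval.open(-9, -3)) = Interval.open(-93/5, 85/2)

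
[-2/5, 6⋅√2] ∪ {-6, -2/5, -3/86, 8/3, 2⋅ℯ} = {-6} ∪ [-2/5, 6⋅√2]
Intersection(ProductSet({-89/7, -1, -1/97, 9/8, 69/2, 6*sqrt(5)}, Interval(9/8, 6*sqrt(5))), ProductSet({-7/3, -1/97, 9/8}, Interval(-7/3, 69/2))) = ProductSet({-1/97, 9/8}, Interval(9/8, 6*sqrt(5)))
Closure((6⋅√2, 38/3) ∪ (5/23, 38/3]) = [5/23, 38/3]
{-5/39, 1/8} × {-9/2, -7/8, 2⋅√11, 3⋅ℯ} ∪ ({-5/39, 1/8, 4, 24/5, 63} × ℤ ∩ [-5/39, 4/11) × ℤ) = {-5/39, 1/8} × (ℤ ∪ {-9/2, -7/8, 2⋅√11, 3⋅ℯ})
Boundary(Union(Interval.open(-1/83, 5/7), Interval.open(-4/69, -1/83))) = {-4/69, -1/83, 5/7}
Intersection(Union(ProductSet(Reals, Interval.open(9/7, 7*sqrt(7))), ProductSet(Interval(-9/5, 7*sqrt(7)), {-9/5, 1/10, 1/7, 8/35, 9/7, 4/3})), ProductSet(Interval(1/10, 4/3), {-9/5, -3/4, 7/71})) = ProductSet(Interval(1/10, 4/3), {-9/5})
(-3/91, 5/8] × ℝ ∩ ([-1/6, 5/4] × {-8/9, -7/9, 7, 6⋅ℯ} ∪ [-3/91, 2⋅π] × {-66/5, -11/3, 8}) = (-3/91, 5/8] × {-66/5, -11/3, -8/9, -7/9, 7, 8, 6⋅ℯ}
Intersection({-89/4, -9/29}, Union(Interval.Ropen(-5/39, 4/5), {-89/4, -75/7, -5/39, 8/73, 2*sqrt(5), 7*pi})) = {-89/4}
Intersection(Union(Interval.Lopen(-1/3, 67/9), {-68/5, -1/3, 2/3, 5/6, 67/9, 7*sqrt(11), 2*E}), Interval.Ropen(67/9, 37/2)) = {67/9}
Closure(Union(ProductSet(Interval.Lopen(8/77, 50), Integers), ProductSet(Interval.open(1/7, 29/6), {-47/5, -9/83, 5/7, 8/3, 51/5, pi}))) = Union(ProductSet(Interval(8/77, 50), Integers), ProductSet(Interval(1/7, 29/6), {-47/5, -9/83, 5/7, 8/3, 51/5, pi}))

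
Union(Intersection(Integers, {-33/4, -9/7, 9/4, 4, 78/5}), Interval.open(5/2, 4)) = Interval.Lopen(5/2, 4)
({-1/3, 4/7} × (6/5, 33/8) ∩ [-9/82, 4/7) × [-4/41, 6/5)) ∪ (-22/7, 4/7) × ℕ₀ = (-22/7, 4/7) × ℕ₀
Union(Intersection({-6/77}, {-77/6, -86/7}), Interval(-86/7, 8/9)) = Interval(-86/7, 8/9)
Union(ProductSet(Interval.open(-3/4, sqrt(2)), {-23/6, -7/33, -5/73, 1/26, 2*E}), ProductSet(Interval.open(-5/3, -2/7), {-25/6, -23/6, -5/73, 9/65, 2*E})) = Union(ProductSet(Interval.open(-5/3, -2/7), {-25/6, -23/6, -5/73, 9/65, 2*E}), ProductSet(Interval.open(-3/4, sqrt(2)), {-23/6, -7/33, -5/73, 1/26, 2*E}))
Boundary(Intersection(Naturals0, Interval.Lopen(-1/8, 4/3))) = Range(0, 2, 1)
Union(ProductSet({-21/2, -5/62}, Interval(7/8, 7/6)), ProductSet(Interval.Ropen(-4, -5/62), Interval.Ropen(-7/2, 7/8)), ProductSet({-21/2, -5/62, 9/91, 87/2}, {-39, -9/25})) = Union(ProductSet({-21/2, -5/62}, Interval(7/8, 7/6)), ProductSet({-21/2, -5/62, 9/91, 87/2}, {-39, -9/25}), ProductSet(Interval.Ropen(-4, -5/62), Interval.Ropen(-7/2, 7/8)))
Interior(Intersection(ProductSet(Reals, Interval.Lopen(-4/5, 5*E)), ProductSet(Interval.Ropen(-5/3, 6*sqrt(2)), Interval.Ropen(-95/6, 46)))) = ProductSet(Interval.open(-5/3, 6*sqrt(2)), Interval.open(-4/5, 5*E))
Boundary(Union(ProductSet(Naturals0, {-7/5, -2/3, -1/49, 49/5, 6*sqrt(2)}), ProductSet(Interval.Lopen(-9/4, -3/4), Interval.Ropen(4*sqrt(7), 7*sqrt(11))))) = Union(ProductSet({-9/4, -3/4}, Interval(4*sqrt(7), 7*sqrt(11))), ProductSet(Interval(-9/4, -3/4), {7*sqrt(11), 4*sqrt(7)}), ProductSet(Union(Complement(Naturals0, Interval.open(-9/4, -3/4)), Naturals0), {-7/5, -2/3, -1/49, 49/5, 6*sqrt(2)}))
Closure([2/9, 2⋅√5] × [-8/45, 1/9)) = [2/9, 2⋅√5] × [-8/45, 1/9]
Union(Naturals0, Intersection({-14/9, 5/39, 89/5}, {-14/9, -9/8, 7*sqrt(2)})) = Union({-14/9}, Naturals0)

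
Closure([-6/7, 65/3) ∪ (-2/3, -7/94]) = [-6/7, 65/3]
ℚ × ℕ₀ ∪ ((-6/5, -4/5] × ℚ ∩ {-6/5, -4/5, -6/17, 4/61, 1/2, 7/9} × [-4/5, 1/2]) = (ℚ × ℕ₀) ∪ ({-4/5} × (ℚ ∩ [-4/5, 1/2]))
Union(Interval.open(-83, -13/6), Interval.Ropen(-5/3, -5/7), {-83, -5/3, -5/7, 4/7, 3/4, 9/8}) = Union({4/7, 3/4, 9/8}, Interval.Ropen(-83, -13/6), Interval(-5/3, -5/7))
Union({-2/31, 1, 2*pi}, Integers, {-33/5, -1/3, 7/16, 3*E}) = Union({-33/5, -1/3, -2/31, 7/16, 3*E, 2*pi}, Integers)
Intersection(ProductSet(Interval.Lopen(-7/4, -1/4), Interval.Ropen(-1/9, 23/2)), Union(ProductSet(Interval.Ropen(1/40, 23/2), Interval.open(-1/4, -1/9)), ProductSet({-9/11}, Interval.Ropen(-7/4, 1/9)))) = ProductSet({-9/11}, Interval.Ropen(-1/9, 1/9))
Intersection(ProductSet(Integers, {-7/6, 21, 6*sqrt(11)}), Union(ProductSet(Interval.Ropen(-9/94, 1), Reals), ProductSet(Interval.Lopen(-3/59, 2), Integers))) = Union(ProductSet(Range(0, 1, 1), {-7/6, 21, 6*sqrt(11)}), ProductSet(Range(0, 3, 1), {21}))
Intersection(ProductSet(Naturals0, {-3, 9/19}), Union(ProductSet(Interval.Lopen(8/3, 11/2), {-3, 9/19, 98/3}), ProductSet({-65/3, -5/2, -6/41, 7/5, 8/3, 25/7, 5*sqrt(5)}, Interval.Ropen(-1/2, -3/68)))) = ProductSet(Range(3, 6, 1), {-3, 9/19})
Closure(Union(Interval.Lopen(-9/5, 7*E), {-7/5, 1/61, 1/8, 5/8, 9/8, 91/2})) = Union({91/2}, Interval(-9/5, 7*E))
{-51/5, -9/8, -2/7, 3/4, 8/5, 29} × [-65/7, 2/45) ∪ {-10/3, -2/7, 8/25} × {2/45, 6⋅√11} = ({-10/3, -2/7, 8/25} × {2/45, 6⋅√11}) ∪ ({-51/5, -9/8, -2/7, 3/4, 8/5, 29} × [-65/7, 2/45))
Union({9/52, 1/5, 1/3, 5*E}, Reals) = Reals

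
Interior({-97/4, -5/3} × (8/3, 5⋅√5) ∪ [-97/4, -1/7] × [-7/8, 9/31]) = (-97/4, -1/7) × (-7/8, 9/31)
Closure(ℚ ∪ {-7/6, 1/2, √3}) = ℝ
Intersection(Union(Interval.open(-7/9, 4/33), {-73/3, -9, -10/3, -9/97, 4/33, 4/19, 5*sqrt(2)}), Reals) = Union({-73/3, -9, -10/3, 4/19, 5*sqrt(2)}, Interval.Lopen(-7/9, 4/33))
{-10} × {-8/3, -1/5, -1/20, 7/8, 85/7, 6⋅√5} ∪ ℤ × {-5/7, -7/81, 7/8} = (ℤ × {-5/7, -7/81, 7/8}) ∪ ({-10} × {-8/3, -1/5, -1/20, 7/8, 85/7, 6⋅√5})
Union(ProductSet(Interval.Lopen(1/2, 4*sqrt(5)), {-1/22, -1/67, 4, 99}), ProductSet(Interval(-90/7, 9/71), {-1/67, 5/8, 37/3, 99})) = Union(ProductSet(Interval(-90/7, 9/71), {-1/67, 5/8, 37/3, 99}), ProductSet(Interval.Lopen(1/2, 4*sqrt(5)), {-1/22, -1/67, 4, 99}))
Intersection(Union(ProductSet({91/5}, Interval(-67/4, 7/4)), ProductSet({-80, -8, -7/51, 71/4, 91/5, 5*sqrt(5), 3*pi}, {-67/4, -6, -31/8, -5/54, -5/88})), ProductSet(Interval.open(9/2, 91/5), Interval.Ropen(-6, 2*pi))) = ProductSet({71/4, 5*sqrt(5), 3*pi}, {-6, -31/8, -5/54, -5/88})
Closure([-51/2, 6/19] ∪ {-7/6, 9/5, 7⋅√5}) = [-51/2, 6/19] ∪ {9/5, 7⋅√5}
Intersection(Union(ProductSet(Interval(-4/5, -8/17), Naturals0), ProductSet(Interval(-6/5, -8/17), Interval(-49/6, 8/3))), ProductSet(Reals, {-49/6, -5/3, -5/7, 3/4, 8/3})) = ProductSet(Interval(-6/5, -8/17), {-49/6, -5/3, -5/7, 3/4, 8/3})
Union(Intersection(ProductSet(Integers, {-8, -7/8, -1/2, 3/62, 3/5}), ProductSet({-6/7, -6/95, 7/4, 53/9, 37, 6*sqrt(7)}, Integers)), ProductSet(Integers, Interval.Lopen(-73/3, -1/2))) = ProductSet(Integers, Interval.Lopen(-73/3, -1/2))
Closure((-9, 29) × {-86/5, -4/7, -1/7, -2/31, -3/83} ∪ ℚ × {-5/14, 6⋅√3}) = (ℝ × {-5/14, 6⋅√3}) ∪ ([-9, 29] × {-86/5, -4/7, -1/7, -2/31, -3/83})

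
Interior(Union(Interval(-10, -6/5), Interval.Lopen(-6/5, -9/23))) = Interval.open(-10, -9/23)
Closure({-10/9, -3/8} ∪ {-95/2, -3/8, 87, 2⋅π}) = {-95/2, -10/9, -3/8, 87, 2⋅π}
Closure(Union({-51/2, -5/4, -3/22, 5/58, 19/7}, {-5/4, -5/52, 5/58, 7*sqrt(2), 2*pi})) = {-51/2, -5/4, -3/22, -5/52, 5/58, 19/7, 7*sqrt(2), 2*pi}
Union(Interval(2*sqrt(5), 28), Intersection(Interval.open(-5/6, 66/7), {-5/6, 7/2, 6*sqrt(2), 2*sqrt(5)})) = Union({7/2}, Interval(2*sqrt(5), 28))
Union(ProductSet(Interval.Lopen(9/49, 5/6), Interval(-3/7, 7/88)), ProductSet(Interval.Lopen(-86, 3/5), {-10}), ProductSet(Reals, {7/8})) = Union(ProductSet(Interval.Lopen(-86, 3/5), {-10}), ProductSet(Interval.Lopen(9/49, 5/6), Interval(-3/7, 7/88)), ProductSet(Reals, {7/8}))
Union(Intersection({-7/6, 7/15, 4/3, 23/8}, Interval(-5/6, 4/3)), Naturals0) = Union({7/15, 4/3}, Naturals0)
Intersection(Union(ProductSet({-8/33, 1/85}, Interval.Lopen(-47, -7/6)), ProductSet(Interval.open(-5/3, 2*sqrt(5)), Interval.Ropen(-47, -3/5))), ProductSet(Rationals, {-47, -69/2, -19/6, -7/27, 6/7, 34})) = ProductSet(Intersection(Interval.open(-5/3, 2*sqrt(5)), Rationals), {-47, -69/2, -19/6})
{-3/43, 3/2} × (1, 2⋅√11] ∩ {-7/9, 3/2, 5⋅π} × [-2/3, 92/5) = {3/2} × (1, 2⋅√11]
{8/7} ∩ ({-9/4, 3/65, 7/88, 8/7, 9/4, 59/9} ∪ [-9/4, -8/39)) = {8/7}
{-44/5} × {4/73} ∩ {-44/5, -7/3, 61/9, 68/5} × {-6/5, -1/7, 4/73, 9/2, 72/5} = {-44/5} × {4/73}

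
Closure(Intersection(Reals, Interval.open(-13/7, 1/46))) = Interval(-13/7, 1/46)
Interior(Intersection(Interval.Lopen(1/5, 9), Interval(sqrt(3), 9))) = Interval.open(sqrt(3), 9)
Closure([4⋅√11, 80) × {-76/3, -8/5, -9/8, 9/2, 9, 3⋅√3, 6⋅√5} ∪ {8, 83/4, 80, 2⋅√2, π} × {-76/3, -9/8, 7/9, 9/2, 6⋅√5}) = ({8, 83/4, 80, 2⋅√2, π} × {-76/3, -9/8, 7/9, 9/2, 6⋅√5}) ∪ ([4⋅√11, 80] × {-76/3, -8/5, -9/8, 9/2, 9, 3⋅√3, 6⋅√5})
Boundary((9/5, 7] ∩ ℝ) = {9/5, 7}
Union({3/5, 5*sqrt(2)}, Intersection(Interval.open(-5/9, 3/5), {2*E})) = {3/5, 5*sqrt(2)}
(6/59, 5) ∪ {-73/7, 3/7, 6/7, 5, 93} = {-73/7, 93} ∪ (6/59, 5]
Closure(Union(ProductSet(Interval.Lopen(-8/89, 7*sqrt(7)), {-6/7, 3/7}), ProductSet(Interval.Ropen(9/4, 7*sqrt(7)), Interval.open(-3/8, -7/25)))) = Union(ProductSet({9/4, 7*sqrt(7)}, Interval(-3/8, -7/25)), ProductSet(Interval(-8/89, 7*sqrt(7)), {-6/7, 3/7}), ProductSet(Interval(9/4, 7*sqrt(7)), {-3/8, -7/25}), ProductSet(Interval.Ropen(9/4, 7*sqrt(7)), Interval.open(-3/8, -7/25)))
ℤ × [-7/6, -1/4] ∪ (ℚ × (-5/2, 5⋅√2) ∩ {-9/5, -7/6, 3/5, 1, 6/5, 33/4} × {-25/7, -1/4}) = (ℤ × [-7/6, -1/4]) ∪ ({-9/5, -7/6, 3/5, 1, 6/5, 33/4} × {-1/4})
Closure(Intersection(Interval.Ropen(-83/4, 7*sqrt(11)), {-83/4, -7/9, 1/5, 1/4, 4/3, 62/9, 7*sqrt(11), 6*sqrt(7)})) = {-83/4, -7/9, 1/5, 1/4, 4/3, 62/9, 6*sqrt(7)}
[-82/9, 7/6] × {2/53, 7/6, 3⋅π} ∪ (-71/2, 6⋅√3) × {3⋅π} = ([-82/9, 7/6] × {2/53, 7/6, 3⋅π}) ∪ ((-71/2, 6⋅√3) × {3⋅π})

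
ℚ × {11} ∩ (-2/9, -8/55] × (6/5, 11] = (ℚ ∩ (-2/9, -8/55]) × {11}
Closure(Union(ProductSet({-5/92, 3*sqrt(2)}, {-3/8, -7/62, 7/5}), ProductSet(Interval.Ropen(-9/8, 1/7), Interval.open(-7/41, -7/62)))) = Union(ProductSet({-9/8, 1/7}, Interval(-7/41, -7/62)), ProductSet({-5/92, 3*sqrt(2)}, {-3/8, -7/62, 7/5}), ProductSet(Interval(-9/8, 1/7), {-7/41, -7/62}), ProductSet(Interval.Ropen(-9/8, 1/7), Interval.open(-7/41, -7/62)))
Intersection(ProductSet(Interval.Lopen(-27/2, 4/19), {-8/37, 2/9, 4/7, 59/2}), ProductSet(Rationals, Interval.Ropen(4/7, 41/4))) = ProductSet(Intersection(Interval.Lopen(-27/2, 4/19), Rationals), {4/7})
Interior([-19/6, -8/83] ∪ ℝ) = (-∞, ∞)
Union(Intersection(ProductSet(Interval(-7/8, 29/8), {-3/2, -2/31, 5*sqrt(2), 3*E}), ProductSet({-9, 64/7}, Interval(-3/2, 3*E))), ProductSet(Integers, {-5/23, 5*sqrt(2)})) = ProductSet(Integers, {-5/23, 5*sqrt(2)})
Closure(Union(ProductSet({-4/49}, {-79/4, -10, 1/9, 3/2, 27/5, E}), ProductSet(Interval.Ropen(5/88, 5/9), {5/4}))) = Union(ProductSet({-4/49}, {-79/4, -10, 1/9, 3/2, 27/5, E}), ProductSet(Interval(5/88, 5/9), {5/4}))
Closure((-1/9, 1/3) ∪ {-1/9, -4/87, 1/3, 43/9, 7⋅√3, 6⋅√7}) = [-1/9, 1/3] ∪ {43/9, 7⋅√3, 6⋅√7}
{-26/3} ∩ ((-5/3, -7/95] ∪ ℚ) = {-26/3}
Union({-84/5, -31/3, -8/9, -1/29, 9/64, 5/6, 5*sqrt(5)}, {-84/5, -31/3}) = {-84/5, -31/3, -8/9, -1/29, 9/64, 5/6, 5*sqrt(5)}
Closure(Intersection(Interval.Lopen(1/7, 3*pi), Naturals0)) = Range(1, 10, 1)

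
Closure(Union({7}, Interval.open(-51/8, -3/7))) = Union({7}, Interval(-51/8, -3/7))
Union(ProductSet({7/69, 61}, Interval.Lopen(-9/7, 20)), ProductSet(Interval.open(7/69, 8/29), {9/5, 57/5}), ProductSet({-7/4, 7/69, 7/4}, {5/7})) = Union(ProductSet({7/69, 61}, Interval.Lopen(-9/7, 20)), ProductSet({-7/4, 7/69, 7/4}, {5/7}), ProductSet(Interval.open(7/69, 8/29), {9/5, 57/5}))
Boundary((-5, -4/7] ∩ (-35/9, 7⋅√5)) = {-35/9, -4/7}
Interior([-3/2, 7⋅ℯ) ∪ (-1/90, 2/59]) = (-3/2, 7⋅ℯ)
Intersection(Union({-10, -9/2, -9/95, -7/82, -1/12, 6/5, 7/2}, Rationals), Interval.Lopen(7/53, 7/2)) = Intersection(Interval.Lopen(7/53, 7/2), Rationals)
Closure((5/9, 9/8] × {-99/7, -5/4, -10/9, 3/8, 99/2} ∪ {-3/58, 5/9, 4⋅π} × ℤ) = ({-3/58, 5/9, 4⋅π} × ℤ) ∪ ([5/9, 9/8] × {-99/7, -5/4, -10/9, 3/8, 99/2})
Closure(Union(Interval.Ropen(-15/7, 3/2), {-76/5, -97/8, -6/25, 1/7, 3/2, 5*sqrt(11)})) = Union({-76/5, -97/8, 5*sqrt(11)}, Interval(-15/7, 3/2))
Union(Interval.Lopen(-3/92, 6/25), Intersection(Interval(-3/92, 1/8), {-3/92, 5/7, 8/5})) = Interval(-3/92, 6/25)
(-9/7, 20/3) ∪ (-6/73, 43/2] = (-9/7, 43/2]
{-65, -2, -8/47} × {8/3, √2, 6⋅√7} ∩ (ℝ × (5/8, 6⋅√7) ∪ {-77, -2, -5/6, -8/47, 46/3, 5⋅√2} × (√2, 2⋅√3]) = {-65, -2, -8/47} × {8/3, √2}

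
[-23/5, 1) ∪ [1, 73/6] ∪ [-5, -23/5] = [-5, 73/6]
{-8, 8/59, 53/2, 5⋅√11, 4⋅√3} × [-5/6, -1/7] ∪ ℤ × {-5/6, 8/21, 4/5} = (ℤ × {-5/6, 8/21, 4/5}) ∪ ({-8, 8/59, 53/2, 5⋅√11, 4⋅√3} × [-5/6, -1/7])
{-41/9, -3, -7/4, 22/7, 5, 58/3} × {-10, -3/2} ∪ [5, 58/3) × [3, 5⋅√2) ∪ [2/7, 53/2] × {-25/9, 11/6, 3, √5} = ({-41/9, -3, -7/4, 22/7, 5, 58/3} × {-10, -3/2}) ∪ ([2/7, 53/2] × {-25/9, 11/6, 3, √5}) ∪ ([5, 58/3) × [3, 5⋅√2))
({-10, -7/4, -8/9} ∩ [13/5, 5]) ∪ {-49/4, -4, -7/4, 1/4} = {-49/4, -4, -7/4, 1/4}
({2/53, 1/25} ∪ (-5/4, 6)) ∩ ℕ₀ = {0, 1, …, 5}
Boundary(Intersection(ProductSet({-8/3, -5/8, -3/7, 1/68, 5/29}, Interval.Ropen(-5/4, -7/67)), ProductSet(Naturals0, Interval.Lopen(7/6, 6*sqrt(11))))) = EmptySet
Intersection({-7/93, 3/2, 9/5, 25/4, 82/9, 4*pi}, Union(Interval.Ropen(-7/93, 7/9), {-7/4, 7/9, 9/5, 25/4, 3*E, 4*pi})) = {-7/93, 9/5, 25/4, 4*pi}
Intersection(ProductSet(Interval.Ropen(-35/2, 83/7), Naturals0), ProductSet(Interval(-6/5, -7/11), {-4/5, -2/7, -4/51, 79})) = ProductSet(Interval(-6/5, -7/11), {79})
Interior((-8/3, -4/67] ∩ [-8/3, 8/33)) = (-8/3, -4/67)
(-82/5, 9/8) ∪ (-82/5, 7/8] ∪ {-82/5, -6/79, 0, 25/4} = [-82/5, 9/8) ∪ {25/4}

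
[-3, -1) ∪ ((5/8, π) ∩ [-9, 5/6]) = [-3, -1) ∪ (5/8, 5/6]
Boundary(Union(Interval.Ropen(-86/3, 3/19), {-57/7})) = {-86/3, 3/19}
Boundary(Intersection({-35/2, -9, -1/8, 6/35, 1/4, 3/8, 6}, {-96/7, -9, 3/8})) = {-9, 3/8}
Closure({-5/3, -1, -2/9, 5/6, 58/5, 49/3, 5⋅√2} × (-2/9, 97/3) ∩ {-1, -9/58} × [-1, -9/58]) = {-1} × [-2/9, -9/58]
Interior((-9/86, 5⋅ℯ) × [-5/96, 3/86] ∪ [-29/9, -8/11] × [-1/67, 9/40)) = ((-29/9, -8/11) × (-1/67, 9/40)) ∪ ((-9/86, 5⋅ℯ) × (-5/96, 3/86))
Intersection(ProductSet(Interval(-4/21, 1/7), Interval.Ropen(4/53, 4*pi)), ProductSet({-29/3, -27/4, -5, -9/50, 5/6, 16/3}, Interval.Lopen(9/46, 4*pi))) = ProductSet({-9/50}, Interval.open(9/46, 4*pi))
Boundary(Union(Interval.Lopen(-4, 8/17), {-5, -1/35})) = {-5, -4, 8/17}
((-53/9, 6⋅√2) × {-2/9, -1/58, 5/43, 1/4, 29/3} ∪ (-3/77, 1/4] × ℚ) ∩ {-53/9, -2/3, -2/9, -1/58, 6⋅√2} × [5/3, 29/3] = ({-2/3, -2/9, -1/58} × {29/3}) ∪ ({-1/58} × (ℚ ∩ [5/3, 29/3]))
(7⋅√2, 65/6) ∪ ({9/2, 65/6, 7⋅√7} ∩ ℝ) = {9/2, 7⋅√7} ∪ (7⋅√2, 65/6]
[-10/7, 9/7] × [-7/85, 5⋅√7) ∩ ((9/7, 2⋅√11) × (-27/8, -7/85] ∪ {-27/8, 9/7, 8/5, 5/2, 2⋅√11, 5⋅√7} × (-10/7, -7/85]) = {9/7} × {-7/85}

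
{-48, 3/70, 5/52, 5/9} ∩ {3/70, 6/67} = {3/70}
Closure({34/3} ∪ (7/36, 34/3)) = [7/36, 34/3]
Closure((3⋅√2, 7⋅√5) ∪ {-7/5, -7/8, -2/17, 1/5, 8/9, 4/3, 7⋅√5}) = {-7/5, -7/8, -2/17, 1/5, 8/9, 4/3} ∪ [3⋅√2, 7⋅√5]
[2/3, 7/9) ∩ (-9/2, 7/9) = [2/3, 7/9)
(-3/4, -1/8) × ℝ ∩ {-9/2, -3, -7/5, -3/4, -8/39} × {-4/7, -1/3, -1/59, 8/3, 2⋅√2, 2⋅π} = {-8/39} × {-4/7, -1/3, -1/59, 8/3, 2⋅√2, 2⋅π}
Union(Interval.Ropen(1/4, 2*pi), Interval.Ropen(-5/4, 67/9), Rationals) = Union(Interval(-5/4, 67/9), Rationals)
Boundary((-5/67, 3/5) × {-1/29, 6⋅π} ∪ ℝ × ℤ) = (ℝ × ℤ) ∪ ([-5/67, 3/5] × {-1/29, 6⋅π})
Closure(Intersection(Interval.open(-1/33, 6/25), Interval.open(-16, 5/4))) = Interval(-1/33, 6/25)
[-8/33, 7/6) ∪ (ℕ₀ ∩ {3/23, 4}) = [-8/33, 7/6) ∪ {4}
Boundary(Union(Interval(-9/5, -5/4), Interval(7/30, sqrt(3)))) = {-9/5, -5/4, 7/30, sqrt(3)}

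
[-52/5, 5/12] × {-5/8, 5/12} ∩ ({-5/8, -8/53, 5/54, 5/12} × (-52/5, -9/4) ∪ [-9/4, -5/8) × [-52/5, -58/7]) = ∅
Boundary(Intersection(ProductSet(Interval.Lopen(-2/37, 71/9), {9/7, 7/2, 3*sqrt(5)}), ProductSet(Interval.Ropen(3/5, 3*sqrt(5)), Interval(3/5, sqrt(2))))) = ProductSet(Interval(3/5, 3*sqrt(5)), {9/7})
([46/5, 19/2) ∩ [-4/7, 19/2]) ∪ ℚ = ℚ ∪ [46/5, 19/2]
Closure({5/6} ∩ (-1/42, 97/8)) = {5/6}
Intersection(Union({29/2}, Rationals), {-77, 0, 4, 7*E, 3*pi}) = {-77, 0, 4}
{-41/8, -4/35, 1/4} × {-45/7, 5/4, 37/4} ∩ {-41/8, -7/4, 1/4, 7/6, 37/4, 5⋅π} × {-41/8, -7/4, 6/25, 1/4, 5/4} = {-41/8, 1/4} × {5/4}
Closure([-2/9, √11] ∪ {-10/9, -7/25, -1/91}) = {-10/9, -7/25} ∪ [-2/9, √11]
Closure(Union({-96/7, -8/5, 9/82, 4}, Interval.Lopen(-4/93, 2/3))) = Union({-96/7, -8/5, 4}, Interval(-4/93, 2/3))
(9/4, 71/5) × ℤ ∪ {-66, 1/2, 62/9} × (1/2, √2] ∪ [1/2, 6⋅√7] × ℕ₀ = ((9/4, 71/5) × ℤ) ∪ ([1/2, 6⋅√7] × ℕ₀) ∪ ({-66, 1/2, 62/9} × (1/2, √2])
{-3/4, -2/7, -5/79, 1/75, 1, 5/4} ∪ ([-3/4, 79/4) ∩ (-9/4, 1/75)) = [-3/4, 1/75] ∪ {1, 5/4}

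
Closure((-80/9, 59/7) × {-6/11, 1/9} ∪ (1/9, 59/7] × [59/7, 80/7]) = ([-80/9, 59/7] × {-6/11, 1/9}) ∪ ([1/9, 59/7] × [59/7, 80/7])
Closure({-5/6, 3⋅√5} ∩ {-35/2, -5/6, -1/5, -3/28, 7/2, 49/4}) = {-5/6}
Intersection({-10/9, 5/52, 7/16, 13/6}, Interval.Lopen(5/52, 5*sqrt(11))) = {7/16, 13/6}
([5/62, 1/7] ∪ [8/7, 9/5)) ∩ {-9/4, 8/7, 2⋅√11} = {8/7}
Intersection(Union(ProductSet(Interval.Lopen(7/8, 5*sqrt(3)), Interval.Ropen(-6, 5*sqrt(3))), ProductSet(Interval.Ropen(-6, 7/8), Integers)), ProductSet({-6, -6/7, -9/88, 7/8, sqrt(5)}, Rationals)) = Union(ProductSet({sqrt(5)}, Intersection(Interval.Ropen(-6, 5*sqrt(3)), Rationals)), ProductSet({-6, -6/7, -9/88}, Integers))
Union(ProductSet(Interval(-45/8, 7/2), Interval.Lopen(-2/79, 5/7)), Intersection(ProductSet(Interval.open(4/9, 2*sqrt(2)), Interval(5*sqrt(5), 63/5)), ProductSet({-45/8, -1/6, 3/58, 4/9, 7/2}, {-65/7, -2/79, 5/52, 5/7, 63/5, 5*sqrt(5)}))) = ProductSet(Interval(-45/8, 7/2), Interval.Lopen(-2/79, 5/7))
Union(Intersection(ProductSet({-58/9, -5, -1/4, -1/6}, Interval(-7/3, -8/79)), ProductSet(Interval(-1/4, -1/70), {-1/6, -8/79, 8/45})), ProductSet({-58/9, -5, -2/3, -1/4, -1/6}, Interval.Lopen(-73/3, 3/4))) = ProductSet({-58/9, -5, -2/3, -1/4, -1/6}, Interval.Lopen(-73/3, 3/4))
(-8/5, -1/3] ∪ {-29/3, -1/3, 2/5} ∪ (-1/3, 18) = {-29/3} ∪ (-8/5, 18)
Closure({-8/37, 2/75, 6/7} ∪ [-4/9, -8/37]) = [-4/9, -8/37] ∪ {2/75, 6/7}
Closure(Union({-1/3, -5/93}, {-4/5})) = {-4/5, -1/3, -5/93}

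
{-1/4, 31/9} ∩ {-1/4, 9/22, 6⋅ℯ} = {-1/4}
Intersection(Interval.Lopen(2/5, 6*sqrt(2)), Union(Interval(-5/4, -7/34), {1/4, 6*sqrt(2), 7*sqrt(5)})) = {6*sqrt(2)}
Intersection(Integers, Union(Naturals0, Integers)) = Integers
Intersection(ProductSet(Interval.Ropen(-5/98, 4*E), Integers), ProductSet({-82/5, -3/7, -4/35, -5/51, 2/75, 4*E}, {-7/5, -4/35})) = EmptySet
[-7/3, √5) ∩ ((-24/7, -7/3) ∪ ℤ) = {-2, -1, …, 2}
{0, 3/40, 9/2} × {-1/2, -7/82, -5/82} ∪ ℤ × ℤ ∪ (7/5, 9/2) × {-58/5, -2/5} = (ℤ × ℤ) ∪ ({0, 3/40, 9/2} × {-1/2, -7/82, -5/82}) ∪ ((7/5, 9/2) × {-58/5, -2/5})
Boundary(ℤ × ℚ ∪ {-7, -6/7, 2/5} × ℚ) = (ℤ ∪ {-6/7, 2/5}) × ℝ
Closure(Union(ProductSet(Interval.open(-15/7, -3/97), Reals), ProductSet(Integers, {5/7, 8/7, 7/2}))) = Union(ProductSet(Integers, {5/7, 8/7, 7/2}), ProductSet(Interval(-15/7, -3/97), Reals))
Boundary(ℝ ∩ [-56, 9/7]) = {-56, 9/7}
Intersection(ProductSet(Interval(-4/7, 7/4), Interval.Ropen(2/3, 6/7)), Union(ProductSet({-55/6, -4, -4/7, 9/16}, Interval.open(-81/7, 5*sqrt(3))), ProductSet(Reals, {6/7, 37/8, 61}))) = ProductSet({-4/7, 9/16}, Interval.Ropen(2/3, 6/7))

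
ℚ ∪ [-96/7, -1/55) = ℚ ∪ [-96/7, -1/55]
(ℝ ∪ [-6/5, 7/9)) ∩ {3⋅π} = {3⋅π}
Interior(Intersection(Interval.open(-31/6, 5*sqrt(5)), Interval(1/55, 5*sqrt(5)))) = Interval.open(1/55, 5*sqrt(5))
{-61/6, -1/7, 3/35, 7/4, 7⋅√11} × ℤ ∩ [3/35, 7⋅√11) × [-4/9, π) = {3/35, 7/4} × {0, 1, 2, 3}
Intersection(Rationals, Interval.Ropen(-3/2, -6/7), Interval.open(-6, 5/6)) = Intersection(Interval.Ropen(-3/2, -6/7), Rationals)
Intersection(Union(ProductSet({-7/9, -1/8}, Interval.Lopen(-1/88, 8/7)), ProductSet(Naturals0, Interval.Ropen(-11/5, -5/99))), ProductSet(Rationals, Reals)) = Union(ProductSet({-7/9, -1/8}, Interval.Lopen(-1/88, 8/7)), ProductSet(Naturals0, Interval.Ropen(-11/5, -5/99)))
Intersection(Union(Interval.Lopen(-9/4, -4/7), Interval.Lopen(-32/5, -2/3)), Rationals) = Intersection(Interval.Lopen(-32/5, -4/7), Rationals)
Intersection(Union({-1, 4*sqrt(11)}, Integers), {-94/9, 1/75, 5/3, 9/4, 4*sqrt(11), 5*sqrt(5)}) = {4*sqrt(11)}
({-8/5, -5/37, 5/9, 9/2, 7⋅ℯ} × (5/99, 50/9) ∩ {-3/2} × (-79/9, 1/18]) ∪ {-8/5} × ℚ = {-8/5} × ℚ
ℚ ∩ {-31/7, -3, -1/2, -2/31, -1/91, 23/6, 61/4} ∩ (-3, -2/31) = {-1/2}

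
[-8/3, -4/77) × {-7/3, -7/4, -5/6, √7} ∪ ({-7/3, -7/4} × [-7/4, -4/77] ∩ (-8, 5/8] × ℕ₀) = [-8/3, -4/77) × {-7/3, -7/4, -5/6, √7}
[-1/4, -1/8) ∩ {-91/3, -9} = ∅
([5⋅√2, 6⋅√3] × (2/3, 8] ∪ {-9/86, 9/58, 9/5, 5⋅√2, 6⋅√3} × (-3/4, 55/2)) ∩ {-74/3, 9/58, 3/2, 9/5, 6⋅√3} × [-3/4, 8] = {9/58, 9/5, 6⋅√3} × (-3/4, 8]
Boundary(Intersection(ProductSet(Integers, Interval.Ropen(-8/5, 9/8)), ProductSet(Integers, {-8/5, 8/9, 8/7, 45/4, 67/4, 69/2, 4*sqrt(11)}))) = ProductSet(Integers, {-8/5, 8/9})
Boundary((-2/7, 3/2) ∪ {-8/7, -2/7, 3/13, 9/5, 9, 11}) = {-8/7, -2/7, 3/2, 9/5, 9, 11}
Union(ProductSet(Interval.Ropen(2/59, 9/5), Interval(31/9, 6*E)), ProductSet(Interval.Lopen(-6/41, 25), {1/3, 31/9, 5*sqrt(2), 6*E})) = Union(ProductSet(Interval.Lopen(-6/41, 25), {1/3, 31/9, 5*sqrt(2), 6*E}), ProductSet(Interval.Ropen(2/59, 9/5), Interval(31/9, 6*E)))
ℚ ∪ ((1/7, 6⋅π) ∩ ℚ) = ℚ ∪ (ℚ ∩ (1/7, 6⋅π))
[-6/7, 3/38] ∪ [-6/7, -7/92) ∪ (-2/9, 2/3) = [-6/7, 2/3)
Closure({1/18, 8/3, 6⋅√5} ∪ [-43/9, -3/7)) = [-43/9, -3/7] ∪ {1/18, 8/3, 6⋅√5}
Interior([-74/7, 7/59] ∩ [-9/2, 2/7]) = (-9/2, 7/59)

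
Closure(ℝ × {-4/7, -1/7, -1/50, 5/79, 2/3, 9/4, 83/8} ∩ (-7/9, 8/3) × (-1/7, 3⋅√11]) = [-7/9, 8/3] × {-1/50, 5/79, 2/3, 9/4}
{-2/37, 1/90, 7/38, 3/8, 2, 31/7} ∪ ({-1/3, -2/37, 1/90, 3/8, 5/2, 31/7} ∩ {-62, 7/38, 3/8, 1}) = {-2/37, 1/90, 7/38, 3/8, 2, 31/7}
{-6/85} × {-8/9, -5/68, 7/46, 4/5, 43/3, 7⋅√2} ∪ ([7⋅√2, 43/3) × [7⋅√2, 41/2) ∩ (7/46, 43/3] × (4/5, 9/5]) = {-6/85} × {-8/9, -5/68, 7/46, 4/5, 43/3, 7⋅√2}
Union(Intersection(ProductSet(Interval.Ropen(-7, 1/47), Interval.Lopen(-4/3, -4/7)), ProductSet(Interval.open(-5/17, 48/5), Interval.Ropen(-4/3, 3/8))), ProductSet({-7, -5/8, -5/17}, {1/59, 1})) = Union(ProductSet({-7, -5/8, -5/17}, {1/59, 1}), ProductSet(Interval.open(-5/17, 1/47), Interval.Lopen(-4/3, -4/7)))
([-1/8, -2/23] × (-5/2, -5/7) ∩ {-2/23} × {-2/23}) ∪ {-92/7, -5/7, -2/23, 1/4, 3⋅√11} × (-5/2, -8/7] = {-92/7, -5/7, -2/23, 1/4, 3⋅√11} × (-5/2, -8/7]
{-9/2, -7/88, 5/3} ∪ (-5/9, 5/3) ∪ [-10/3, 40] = {-9/2} ∪ [-10/3, 40]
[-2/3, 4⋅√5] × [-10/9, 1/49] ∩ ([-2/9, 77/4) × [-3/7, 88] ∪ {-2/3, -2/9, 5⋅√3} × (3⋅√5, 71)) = [-2/9, 4⋅√5] × [-3/7, 1/49]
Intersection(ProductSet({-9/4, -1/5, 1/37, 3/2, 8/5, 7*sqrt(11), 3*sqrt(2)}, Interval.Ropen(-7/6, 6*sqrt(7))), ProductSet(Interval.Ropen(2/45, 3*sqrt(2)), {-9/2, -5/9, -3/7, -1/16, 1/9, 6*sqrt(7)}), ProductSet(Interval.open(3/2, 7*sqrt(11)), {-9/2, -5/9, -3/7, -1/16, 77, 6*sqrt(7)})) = ProductSet({8/5}, {-5/9, -3/7, -1/16})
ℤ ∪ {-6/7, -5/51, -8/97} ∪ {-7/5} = ℤ ∪ {-7/5, -6/7, -5/51, -8/97}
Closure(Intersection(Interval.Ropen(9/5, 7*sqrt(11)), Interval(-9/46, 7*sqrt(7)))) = Interval(9/5, 7*sqrt(7))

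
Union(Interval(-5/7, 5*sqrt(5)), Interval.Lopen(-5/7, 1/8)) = Interval(-5/7, 5*sqrt(5))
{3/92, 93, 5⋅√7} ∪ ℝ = ℝ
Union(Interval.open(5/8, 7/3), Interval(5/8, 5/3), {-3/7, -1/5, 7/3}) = Union({-3/7, -1/5}, Interval(5/8, 7/3))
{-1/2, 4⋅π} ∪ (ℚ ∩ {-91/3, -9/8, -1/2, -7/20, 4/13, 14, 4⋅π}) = {-91/3, -9/8, -1/2, -7/20, 4/13, 14, 4⋅π}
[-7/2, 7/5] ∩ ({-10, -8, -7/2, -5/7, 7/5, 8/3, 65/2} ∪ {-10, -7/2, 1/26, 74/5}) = {-7/2, -5/7, 1/26, 7/5}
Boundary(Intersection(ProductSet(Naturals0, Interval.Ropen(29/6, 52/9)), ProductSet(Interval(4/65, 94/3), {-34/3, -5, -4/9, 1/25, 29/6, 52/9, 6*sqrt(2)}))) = ProductSet(Range(1, 32, 1), {29/6})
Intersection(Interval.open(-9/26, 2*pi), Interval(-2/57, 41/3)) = Interval.Ropen(-2/57, 2*pi)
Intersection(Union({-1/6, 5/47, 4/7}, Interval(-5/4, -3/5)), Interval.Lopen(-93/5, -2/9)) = Interval(-5/4, -3/5)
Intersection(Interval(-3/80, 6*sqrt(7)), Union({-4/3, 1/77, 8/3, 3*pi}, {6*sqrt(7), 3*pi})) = {1/77, 8/3, 6*sqrt(7), 3*pi}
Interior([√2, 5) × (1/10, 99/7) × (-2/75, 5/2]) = (√2, 5) × (1/10, 99/7) × (-2/75, 5/2)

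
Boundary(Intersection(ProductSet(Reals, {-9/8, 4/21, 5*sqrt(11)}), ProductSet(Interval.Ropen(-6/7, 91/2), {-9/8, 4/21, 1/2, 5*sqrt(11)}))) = ProductSet(Interval(-6/7, 91/2), {-9/8, 4/21, 5*sqrt(11)})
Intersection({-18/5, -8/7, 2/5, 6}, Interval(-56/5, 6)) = {-18/5, -8/7, 2/5, 6}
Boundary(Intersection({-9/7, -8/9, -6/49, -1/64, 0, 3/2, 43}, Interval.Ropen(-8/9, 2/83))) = {-8/9, -6/49, -1/64, 0}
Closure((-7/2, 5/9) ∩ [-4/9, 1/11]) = [-4/9, 1/11]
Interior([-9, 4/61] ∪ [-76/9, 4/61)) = (-9, 4/61)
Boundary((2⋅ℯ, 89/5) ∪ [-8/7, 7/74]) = {-8/7, 7/74, 89/5, 2⋅ℯ}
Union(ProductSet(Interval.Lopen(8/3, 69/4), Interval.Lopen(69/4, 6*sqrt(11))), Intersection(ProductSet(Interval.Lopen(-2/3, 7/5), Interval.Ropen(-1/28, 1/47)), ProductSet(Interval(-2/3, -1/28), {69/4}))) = ProductSet(Interval.Lopen(8/3, 69/4), Interval.Lopen(69/4, 6*sqrt(11)))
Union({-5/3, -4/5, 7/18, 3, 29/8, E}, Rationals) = Union({E}, Rationals)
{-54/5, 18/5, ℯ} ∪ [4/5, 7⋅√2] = {-54/5} ∪ [4/5, 7⋅√2]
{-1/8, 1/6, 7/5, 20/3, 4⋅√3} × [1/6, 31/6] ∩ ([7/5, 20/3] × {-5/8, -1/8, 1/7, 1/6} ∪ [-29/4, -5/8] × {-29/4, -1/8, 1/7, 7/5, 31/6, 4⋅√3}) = {7/5, 20/3} × {1/6}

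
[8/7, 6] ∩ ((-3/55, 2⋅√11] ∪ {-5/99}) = [8/7, 6]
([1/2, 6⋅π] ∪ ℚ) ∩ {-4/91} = {-4/91}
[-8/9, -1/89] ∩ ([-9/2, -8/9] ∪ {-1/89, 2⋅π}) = {-8/9, -1/89}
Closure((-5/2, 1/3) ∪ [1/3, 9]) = [-5/2, 9]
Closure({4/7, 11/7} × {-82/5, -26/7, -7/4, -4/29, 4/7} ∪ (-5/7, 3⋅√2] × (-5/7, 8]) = ({4/7, 11/7} × {-82/5, -26/7, -7/4, -4/29, 4/7}) ∪ ({-5/7, 3⋅√2} × [-5/7, 8]) ∪ ([-5/7, 3⋅√2] × {-5/7, 8}) ∪ ((-5/7, 3⋅√2] × (-5/7, 8])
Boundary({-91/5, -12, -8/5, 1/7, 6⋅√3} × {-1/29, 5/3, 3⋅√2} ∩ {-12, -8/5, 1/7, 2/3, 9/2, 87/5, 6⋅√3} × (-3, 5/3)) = {-12, -8/5, 1/7, 6⋅√3} × {-1/29}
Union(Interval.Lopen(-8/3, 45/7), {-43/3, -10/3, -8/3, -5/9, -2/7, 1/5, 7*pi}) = Union({-43/3, -10/3, 7*pi}, Interval(-8/3, 45/7))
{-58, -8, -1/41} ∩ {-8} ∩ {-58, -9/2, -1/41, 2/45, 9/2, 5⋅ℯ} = ∅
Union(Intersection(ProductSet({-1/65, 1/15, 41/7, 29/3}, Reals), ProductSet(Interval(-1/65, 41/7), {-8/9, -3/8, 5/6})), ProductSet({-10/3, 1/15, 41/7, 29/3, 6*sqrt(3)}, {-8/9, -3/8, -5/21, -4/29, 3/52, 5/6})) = Union(ProductSet({-1/65, 1/15, 41/7}, {-8/9, -3/8, 5/6}), ProductSet({-10/3, 1/15, 41/7, 29/3, 6*sqrt(3)}, {-8/9, -3/8, -5/21, -4/29, 3/52, 5/6}))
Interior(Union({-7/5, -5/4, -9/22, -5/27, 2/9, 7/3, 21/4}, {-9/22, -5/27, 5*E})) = EmptySet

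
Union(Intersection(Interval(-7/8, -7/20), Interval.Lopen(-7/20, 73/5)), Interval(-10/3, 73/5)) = Interval(-10/3, 73/5)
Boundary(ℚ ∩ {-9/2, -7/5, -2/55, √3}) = {-9/2, -7/5, -2/55}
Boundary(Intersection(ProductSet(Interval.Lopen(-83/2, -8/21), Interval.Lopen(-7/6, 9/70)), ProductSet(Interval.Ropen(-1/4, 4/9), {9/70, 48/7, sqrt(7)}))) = EmptySet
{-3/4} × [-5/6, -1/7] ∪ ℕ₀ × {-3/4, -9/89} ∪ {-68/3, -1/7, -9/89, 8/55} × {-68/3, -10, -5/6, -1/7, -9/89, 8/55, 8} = (ℕ₀ × {-3/4, -9/89}) ∪ ({-3/4} × [-5/6, -1/7]) ∪ ({-68/3, -1/7, -9/89, 8/55} × {-68/3, -10, -5/6, -1/7, -9/89, 8/55, 8})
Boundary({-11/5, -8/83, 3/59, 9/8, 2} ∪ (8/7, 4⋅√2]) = {-11/5, -8/83, 3/59, 9/8, 8/7, 4⋅√2}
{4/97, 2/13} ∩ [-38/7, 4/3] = {4/97, 2/13}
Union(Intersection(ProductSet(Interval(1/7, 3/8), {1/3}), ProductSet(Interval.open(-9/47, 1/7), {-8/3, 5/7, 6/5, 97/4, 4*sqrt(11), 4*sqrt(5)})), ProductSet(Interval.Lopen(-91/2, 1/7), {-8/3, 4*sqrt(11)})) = ProductSet(Interval.Lopen(-91/2, 1/7), {-8/3, 4*sqrt(11)})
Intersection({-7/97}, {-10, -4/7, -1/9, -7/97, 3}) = {-7/97}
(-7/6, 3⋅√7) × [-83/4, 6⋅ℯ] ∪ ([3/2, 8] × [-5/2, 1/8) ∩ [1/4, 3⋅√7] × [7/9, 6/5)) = (-7/6, 3⋅√7) × [-83/4, 6⋅ℯ]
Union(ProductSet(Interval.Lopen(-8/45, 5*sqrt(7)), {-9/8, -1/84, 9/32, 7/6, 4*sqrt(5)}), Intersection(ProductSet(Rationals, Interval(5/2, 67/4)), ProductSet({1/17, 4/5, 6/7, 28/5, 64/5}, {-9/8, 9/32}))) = ProductSet(Interval.Lopen(-8/45, 5*sqrt(7)), {-9/8, -1/84, 9/32, 7/6, 4*sqrt(5)})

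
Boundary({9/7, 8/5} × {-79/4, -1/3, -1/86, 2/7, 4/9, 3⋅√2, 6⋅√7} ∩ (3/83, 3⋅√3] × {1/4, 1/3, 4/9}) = {9/7, 8/5} × {4/9}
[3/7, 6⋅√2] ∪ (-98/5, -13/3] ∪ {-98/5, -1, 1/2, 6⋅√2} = [-98/5, -13/3] ∪ {-1} ∪ [3/7, 6⋅√2]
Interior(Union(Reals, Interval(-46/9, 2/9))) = Interval(-oo, oo)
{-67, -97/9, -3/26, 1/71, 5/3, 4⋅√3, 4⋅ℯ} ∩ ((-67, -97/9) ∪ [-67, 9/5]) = {-67, -97/9, -3/26, 1/71, 5/3}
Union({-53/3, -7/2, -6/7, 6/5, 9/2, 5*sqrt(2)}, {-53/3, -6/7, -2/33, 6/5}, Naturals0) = Union({-53/3, -7/2, -6/7, -2/33, 6/5, 9/2, 5*sqrt(2)}, Naturals0)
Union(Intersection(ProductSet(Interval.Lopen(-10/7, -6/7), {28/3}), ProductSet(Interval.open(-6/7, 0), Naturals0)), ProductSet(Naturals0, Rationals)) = ProductSet(Naturals0, Rationals)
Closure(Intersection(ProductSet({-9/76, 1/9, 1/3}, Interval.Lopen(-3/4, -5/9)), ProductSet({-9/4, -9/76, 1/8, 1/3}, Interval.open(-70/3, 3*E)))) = ProductSet({-9/76, 1/3}, Interval(-3/4, -5/9))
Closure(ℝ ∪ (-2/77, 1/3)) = (-∞, ∞)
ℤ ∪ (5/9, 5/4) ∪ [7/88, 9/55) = ℤ ∪ [7/88, 9/55) ∪ (5/9, 5/4)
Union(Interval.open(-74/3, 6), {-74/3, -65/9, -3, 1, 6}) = Interval(-74/3, 6)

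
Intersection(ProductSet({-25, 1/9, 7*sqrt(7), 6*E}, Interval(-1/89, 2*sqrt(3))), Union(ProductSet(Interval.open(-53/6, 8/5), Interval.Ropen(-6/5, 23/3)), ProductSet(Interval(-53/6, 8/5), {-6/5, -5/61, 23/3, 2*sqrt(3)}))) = ProductSet({1/9}, Interval(-1/89, 2*sqrt(3)))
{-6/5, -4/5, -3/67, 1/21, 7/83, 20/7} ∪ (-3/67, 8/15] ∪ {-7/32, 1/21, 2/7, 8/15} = {-6/5, -4/5, -7/32, 20/7} ∪ [-3/67, 8/15]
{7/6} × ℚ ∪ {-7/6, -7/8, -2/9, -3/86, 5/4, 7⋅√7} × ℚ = {-7/6, -7/8, -2/9, -3/86, 7/6, 5/4, 7⋅√7} × ℚ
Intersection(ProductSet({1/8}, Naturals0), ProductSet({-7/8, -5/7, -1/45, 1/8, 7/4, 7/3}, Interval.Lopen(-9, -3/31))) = EmptySet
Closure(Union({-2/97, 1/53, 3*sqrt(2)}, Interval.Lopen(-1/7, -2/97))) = Union({1/53, 3*sqrt(2)}, Interval(-1/7, -2/97))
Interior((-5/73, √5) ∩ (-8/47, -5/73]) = ∅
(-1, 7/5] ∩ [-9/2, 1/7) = (-1, 1/7)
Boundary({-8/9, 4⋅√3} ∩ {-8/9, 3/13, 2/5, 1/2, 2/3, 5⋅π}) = {-8/9}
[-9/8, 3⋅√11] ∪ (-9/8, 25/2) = [-9/8, 25/2)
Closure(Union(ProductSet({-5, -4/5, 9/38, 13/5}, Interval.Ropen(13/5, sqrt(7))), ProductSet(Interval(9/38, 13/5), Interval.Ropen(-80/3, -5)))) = Union(ProductSet({-5, -4/5, 9/38, 13/5}, Interval(13/5, sqrt(7))), ProductSet(Interval(9/38, 13/5), Interval(-80/3, -5)))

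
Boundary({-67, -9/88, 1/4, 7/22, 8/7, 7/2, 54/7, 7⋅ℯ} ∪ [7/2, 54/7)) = {-67, -9/88, 1/4, 7/22, 8/7, 7/2, 54/7, 7⋅ℯ}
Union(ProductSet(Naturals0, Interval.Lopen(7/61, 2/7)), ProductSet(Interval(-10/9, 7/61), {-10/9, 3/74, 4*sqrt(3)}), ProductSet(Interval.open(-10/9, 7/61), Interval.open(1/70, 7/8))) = Union(ProductSet(Interval(-10/9, 7/61), {-10/9, 3/74, 4*sqrt(3)}), ProductSet(Interval.open(-10/9, 7/61), Interval.open(1/70, 7/8)), ProductSet(Naturals0, Interval.Lopen(7/61, 2/7)))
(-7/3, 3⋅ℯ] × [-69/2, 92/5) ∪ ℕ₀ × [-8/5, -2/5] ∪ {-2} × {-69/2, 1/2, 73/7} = (ℕ₀ × [-8/5, -2/5]) ∪ ((-7/3, 3⋅ℯ] × [-69/2, 92/5))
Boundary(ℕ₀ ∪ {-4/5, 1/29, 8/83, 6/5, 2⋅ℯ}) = {-4/5, 1/29, 8/83, 6/5, 2⋅ℯ} ∪ ℕ₀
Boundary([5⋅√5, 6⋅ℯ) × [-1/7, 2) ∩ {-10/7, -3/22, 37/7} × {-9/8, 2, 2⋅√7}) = ∅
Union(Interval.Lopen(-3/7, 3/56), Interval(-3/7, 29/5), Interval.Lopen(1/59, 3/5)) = Interval(-3/7, 29/5)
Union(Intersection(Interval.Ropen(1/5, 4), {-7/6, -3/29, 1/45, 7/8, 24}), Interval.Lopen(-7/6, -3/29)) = Union({7/8}, Interval.Lopen(-7/6, -3/29))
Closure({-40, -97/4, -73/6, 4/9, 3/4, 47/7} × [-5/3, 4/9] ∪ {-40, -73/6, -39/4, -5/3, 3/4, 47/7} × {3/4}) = ({-40, -73/6, -39/4, -5/3, 3/4, 47/7} × {3/4}) ∪ ({-40, -97/4, -73/6, 4/9, 3/4, 47/7} × [-5/3, 4/9])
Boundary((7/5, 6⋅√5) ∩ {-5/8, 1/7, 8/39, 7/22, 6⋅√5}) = ∅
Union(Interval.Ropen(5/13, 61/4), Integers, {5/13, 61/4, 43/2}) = Union({43/2}, Integers, Interval(5/13, 61/4))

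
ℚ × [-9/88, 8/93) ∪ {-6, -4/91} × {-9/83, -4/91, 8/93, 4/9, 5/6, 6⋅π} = (ℚ × [-9/88, 8/93)) ∪ ({-6, -4/91} × {-9/83, -4/91, 8/93, 4/9, 5/6, 6⋅π})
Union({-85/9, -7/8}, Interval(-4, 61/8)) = Union({-85/9}, Interval(-4, 61/8))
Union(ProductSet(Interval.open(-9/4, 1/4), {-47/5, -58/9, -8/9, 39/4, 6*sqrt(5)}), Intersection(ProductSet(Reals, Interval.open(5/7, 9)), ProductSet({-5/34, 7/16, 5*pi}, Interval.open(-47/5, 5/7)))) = ProductSet(Interval.open(-9/4, 1/4), {-47/5, -58/9, -8/9, 39/4, 6*sqrt(5)})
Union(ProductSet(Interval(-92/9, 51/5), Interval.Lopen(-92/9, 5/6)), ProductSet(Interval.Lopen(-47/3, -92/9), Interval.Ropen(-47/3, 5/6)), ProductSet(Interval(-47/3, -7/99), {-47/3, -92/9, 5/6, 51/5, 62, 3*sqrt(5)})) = Union(ProductSet(Interval.Lopen(-47/3, -92/9), Interval.Ropen(-47/3, 5/6)), ProductSet(Interval(-47/3, -7/99), {-47/3, -92/9, 5/6, 51/5, 62, 3*sqrt(5)}), ProductSet(Interval(-92/9, 51/5), Interval.Lopen(-92/9, 5/6)))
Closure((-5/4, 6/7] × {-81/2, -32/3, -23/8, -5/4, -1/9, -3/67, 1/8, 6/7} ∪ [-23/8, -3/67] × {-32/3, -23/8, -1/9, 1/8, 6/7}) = ([-23/8, -3/67] × {-32/3, -23/8, -1/9, 1/8, 6/7}) ∪ ([-5/4, 6/7] × {-81/2, -32/3, -23/8, -5/4, -1/9, -3/67, 1/8, 6/7})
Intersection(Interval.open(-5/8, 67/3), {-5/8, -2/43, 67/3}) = {-2/43}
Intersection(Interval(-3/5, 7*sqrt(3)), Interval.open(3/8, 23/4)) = Interval.open(3/8, 23/4)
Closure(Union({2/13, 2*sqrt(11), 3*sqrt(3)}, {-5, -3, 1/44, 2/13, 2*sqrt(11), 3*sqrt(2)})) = {-5, -3, 1/44, 2/13, 2*sqrt(11), 3*sqrt(2), 3*sqrt(3)}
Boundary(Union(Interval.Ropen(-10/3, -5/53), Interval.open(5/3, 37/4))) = {-10/3, -5/53, 5/3, 37/4}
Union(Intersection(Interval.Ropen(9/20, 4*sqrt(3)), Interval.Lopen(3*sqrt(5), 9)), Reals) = Interval(-oo, oo)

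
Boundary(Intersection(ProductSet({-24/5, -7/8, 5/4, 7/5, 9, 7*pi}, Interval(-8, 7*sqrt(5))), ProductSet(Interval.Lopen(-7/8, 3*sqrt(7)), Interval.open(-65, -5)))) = ProductSet({5/4, 7/5}, Interval(-8, -5))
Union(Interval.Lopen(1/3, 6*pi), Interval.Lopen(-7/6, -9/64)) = Union(Interval.Lopen(-7/6, -9/64), Interval.Lopen(1/3, 6*pi))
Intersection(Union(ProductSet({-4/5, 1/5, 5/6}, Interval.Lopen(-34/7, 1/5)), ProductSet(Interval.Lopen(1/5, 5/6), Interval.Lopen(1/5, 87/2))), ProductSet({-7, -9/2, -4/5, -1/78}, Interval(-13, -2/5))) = ProductSet({-4/5}, Interval.Lopen(-34/7, -2/5))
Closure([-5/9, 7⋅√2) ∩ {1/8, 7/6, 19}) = {1/8, 7/6}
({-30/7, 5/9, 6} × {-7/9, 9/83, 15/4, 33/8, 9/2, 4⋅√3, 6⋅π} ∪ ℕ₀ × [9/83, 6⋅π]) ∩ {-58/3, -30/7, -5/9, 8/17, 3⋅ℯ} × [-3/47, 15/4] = {-30/7} × {9/83, 15/4}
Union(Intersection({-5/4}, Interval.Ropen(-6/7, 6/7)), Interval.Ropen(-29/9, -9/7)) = Interval.Ropen(-29/9, -9/7)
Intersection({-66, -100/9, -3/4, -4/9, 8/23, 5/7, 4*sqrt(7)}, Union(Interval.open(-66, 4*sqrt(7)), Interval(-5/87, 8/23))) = {-100/9, -3/4, -4/9, 8/23, 5/7}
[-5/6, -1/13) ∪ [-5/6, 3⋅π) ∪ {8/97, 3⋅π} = [-5/6, 3⋅π]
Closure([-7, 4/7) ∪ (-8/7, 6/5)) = [-7, 6/5]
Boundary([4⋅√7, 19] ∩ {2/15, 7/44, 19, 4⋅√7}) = {19, 4⋅√7}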